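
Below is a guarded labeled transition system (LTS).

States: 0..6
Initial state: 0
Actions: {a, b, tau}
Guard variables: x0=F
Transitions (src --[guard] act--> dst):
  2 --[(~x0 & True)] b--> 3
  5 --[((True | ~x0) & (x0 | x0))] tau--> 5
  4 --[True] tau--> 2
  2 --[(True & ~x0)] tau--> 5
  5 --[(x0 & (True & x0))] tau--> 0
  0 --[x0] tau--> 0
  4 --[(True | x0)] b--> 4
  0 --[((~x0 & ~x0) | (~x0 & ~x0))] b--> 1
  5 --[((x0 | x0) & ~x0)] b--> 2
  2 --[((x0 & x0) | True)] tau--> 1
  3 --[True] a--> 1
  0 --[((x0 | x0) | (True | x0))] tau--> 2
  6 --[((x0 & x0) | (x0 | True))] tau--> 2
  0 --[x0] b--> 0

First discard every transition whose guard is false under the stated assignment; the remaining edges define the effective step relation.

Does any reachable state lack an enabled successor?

Reach set: {0,1,2,3,5}
  0: b→1  tau→2  [2 exit(s)]
  1: ∅  [deadlock]
  2: b→3  tau→1  tau→5  [3 exit(s)]
  3: a→1  [1 exit(s)]
  5: ∅  [deadlock]
trace reaching 1: b

Answer: DEADLOCK at state 1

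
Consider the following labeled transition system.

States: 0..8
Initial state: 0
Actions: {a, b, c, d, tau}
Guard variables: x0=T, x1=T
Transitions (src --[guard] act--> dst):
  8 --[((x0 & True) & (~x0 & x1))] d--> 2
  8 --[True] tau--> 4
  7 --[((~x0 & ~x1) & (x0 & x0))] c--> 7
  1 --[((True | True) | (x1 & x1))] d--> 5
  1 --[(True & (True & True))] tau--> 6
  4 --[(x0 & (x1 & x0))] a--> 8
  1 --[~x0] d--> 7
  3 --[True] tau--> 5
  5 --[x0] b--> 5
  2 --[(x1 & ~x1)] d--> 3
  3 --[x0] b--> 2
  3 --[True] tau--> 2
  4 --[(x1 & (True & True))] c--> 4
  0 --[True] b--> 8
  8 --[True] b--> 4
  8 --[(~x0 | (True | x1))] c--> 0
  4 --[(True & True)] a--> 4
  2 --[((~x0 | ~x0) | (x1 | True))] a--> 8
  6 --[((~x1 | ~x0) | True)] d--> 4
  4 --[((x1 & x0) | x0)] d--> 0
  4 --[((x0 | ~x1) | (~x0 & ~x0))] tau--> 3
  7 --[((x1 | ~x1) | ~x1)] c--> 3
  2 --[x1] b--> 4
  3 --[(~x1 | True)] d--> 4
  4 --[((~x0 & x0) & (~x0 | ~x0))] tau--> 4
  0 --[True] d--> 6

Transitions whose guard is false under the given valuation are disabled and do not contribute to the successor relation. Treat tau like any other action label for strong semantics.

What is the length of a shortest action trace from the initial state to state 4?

Answer: 2

Analysis:
Layered search for 4:
  Layer 0: {0}
  Layer 1: {6,8}
  Layer 2: {4}
4 enters at depth 2; path b·b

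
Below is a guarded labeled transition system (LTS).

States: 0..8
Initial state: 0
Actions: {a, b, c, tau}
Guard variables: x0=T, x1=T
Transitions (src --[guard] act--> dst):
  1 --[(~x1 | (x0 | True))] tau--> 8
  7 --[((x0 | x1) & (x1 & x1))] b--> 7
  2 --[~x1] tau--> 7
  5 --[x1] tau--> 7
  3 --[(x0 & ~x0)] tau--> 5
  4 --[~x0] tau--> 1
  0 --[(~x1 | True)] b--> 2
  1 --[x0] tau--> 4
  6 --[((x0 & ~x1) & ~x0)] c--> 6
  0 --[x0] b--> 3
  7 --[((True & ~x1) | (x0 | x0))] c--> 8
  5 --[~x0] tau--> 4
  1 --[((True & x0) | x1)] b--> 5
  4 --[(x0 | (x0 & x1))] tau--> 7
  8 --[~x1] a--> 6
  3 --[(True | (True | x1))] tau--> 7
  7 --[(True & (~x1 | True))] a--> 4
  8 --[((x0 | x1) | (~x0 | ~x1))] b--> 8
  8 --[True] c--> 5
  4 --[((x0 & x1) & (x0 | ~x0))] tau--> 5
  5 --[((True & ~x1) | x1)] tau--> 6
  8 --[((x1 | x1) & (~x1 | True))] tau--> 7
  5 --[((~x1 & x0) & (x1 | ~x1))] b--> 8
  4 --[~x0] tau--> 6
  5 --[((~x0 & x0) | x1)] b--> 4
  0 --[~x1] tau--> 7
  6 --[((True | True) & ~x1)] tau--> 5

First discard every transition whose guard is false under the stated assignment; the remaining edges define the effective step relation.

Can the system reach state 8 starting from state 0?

Answer: REACHABLE

Trace:
After dropping false guards: 17 live edges.
Layer 0: {0}
Layer 1: {2,3}  now seen {0,2,3}
Layer 2: {7}  now seen {0,2,3,7}
Layer 3: {4,8}  now seen {0,2,3,4,7,8}
Layer 4: {5}  now seen {0,2,3,4,5,7,8}
Layer 5: {6}  now seen {0,2,3,4,5,6,7,8}
Reach set: {0,2,3,4,5,6,7,8}
trace reaching 8: b·tau·c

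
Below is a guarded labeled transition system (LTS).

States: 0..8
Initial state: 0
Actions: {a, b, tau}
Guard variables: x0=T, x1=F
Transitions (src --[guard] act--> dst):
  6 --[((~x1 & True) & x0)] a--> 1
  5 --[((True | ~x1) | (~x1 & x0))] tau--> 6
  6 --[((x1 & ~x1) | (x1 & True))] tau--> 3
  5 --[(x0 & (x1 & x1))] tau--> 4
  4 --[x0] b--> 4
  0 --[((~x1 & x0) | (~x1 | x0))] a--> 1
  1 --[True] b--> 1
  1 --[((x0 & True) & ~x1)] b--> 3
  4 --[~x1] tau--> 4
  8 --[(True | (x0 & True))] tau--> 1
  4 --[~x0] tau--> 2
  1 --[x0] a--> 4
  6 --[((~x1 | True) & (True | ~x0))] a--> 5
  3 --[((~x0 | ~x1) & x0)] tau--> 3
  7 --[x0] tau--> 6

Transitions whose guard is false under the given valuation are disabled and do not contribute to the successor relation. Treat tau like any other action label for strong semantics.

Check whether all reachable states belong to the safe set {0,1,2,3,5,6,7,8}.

Answer: INVARIANT VIOLATED at state 4

Trace:
Inv-set: {0,1,2,3,5,6,7,8}
R = {0,1,3,4}
  0: safe
  1: safe
  3: safe
  4: ✗ unsafe
reach 4 via a·a — violates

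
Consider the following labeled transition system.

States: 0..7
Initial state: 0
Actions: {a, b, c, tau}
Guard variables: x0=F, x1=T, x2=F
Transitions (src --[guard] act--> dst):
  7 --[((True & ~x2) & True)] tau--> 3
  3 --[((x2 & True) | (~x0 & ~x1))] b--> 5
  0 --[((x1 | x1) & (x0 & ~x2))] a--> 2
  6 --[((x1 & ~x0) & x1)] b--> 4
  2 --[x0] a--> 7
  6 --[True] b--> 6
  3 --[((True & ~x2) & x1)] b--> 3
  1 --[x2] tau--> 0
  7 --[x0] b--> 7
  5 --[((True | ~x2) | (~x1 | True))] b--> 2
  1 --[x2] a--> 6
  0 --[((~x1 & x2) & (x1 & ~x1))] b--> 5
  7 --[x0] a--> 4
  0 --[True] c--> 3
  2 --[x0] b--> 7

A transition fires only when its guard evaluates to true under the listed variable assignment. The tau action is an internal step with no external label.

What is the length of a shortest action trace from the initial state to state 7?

Answer: UNREACHABLE

Working:
Layered search for 7:
  depth 0: {0}
  depth 1: {3}
7 never appears.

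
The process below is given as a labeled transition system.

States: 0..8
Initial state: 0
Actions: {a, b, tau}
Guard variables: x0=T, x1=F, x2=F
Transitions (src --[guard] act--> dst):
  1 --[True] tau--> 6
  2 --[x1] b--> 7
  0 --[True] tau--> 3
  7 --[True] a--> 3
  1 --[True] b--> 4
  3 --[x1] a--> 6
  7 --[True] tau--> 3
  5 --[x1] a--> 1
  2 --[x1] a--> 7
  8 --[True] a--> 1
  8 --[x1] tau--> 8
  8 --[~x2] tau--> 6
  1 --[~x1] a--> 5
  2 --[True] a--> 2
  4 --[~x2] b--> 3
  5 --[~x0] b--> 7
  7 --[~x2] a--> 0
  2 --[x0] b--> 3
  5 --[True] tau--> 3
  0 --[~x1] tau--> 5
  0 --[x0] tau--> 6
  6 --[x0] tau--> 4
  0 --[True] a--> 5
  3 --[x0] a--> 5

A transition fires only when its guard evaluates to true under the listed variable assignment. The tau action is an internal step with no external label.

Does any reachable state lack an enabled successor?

Answer: DEADLOCK-FREE

Trace:
R = {0,3,4,5,6}
  0: a→5  tau→3  tau→5  tau→6  [4 exit(s)]
  3: a→5  [1 exit(s)]
  4: b→3  [1 exit(s)]
  5: tau→3  [1 exit(s)]
  6: tau→4  [1 exit(s)]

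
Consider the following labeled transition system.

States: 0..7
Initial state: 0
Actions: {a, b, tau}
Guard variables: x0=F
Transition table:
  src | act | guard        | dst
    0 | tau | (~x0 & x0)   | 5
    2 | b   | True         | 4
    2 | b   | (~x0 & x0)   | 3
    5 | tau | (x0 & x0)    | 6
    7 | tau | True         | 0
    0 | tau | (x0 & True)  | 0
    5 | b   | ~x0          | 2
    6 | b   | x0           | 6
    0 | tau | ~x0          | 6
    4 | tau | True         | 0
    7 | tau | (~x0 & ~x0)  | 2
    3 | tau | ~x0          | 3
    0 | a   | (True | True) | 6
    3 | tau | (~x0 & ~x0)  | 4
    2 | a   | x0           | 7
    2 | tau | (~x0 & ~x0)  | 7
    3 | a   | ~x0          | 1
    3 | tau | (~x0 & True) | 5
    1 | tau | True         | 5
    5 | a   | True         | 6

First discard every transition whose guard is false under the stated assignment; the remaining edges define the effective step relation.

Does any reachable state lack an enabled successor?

Reach set: {0,6}
  0: a→6  tau→6  [2 out]
  6: ∅  [STUCK]
Path to 6: tau

Answer: DEADLOCK at state 6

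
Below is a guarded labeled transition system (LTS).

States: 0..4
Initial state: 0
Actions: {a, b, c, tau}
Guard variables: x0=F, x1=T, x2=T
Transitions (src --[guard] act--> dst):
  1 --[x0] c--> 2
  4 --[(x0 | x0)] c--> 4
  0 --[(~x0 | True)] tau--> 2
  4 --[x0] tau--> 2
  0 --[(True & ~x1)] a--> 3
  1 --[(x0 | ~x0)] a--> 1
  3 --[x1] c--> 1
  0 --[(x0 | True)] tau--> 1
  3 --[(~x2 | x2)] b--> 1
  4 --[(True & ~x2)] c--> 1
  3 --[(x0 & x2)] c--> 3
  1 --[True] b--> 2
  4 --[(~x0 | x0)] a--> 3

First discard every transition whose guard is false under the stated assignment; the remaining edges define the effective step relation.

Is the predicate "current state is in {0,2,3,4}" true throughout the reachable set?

Safe = {0,2,3,4}
R = {0,1,2}
  0: safe
  1: outside
  2: safe
reach 1 via tau — violates

Answer: INVARIANT VIOLATED at state 1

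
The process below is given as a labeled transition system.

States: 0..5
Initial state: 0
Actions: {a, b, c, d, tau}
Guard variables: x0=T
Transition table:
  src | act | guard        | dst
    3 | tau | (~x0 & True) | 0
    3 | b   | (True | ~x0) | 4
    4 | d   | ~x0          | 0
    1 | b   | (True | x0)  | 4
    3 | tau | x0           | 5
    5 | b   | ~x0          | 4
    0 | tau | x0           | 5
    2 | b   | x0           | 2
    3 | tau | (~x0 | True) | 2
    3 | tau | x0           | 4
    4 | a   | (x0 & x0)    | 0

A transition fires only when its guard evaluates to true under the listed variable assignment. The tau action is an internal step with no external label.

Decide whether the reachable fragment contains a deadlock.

R = {0,5}
  0: tau→5  [1 exit(s)]
  5: ∅  [STUCK]
Path to 5: tau

Answer: DEADLOCK at state 5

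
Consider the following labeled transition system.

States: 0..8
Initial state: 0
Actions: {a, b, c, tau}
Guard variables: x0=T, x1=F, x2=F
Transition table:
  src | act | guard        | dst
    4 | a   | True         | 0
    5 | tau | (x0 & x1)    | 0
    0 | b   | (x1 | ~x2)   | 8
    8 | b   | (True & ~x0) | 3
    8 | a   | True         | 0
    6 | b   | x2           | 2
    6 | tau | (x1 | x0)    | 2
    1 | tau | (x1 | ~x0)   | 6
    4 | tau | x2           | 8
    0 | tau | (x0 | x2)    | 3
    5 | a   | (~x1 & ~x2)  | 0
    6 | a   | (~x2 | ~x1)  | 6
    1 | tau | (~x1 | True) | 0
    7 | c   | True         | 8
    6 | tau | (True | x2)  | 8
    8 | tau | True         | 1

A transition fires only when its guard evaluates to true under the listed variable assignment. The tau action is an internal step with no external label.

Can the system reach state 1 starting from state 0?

Answer: REACHABLE

Trace:
After dropping false guards: 11 live edges.
L0 = {0}
L1 = {3,8}  total {0,3,8}
L2 = {1}  total {0,1,3,8}
Reachable = {0,1,3,8}
witness 1: b·tau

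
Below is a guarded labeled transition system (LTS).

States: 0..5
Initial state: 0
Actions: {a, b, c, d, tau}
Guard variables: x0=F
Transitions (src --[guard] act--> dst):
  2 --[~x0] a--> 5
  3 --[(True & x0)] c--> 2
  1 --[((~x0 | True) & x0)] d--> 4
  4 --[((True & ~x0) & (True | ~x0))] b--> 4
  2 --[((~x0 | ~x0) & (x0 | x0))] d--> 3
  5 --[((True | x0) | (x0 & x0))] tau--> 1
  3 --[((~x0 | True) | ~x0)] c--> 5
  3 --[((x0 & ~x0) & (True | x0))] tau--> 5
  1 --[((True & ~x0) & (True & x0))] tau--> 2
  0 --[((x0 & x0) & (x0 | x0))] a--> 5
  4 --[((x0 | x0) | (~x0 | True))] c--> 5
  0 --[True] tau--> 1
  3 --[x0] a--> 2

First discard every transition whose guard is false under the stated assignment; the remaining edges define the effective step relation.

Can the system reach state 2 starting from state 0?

Answer: UNREACHABLE

Working:
After dropping false guards: 6 live edges.
depth 0: {0}
depth 1: {1}  cumulative {0,1}
R = {0,1}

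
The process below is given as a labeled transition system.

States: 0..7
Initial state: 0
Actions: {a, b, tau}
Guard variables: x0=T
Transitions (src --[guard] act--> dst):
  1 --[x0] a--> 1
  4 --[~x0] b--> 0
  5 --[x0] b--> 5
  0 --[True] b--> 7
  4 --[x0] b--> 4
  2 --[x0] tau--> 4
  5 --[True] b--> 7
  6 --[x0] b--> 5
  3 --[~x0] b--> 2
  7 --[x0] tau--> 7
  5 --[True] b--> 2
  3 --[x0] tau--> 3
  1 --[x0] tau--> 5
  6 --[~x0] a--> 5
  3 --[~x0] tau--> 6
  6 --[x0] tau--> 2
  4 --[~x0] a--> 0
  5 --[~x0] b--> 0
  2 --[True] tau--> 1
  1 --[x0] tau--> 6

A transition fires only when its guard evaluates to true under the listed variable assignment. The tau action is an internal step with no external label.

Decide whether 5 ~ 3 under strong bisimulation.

Answer: NOT BISIMILAR

Trace:
Bisimulation quotient by refinement:
  π0 = {{0,1,2,3,4,5,6,7}}
  π1 = {{0,4,5},{1},{2,3,7},{6}}
  π2 = {{0},{1},{2},{3,7},{4},{5},{6}}
Fixed point at round 3; 7 class(es).
[5]={5}  [3]={3,7}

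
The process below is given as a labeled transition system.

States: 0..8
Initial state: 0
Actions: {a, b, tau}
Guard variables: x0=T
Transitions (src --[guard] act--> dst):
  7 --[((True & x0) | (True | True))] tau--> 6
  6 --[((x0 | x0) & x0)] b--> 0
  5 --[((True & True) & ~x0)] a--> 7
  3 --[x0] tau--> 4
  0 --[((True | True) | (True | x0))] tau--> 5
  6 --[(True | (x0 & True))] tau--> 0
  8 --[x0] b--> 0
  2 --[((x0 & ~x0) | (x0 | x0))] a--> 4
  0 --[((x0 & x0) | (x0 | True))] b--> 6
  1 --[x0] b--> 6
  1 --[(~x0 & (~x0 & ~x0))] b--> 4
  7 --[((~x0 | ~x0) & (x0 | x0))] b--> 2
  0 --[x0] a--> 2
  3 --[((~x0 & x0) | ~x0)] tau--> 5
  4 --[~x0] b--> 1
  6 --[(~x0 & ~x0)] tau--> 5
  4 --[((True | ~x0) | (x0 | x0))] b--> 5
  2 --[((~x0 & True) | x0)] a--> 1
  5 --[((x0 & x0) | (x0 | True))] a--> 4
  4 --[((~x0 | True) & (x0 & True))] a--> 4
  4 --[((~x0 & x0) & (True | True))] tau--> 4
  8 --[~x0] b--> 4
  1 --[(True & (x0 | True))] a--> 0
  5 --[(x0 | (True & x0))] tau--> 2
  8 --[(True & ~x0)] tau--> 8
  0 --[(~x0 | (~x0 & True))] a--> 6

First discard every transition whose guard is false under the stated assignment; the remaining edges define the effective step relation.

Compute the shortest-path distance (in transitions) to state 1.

Layered search for 1:
  L0 = {0}
  L1 = {2,5,6}
  L2 = {1,4}
first hit 1 at d=2 via a·a

Answer: 2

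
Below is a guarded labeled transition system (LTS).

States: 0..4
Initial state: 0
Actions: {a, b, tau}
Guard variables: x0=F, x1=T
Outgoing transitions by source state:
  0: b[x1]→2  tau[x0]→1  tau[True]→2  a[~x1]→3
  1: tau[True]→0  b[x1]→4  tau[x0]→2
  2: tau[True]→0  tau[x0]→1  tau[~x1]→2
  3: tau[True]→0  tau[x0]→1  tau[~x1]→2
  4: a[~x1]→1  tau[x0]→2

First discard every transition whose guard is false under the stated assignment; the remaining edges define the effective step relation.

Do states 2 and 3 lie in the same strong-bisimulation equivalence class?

Compute ~ classes (split until stable):
  P[0] = {{0,1,2,3,4}}
  P[1] = {{0,1},{2,3},{4}}
  P[2] = {{0},{1},{2,3},{4}}
stable after 3 split(s): 4 block(s)
class of 2: {2,3}; class of 3: {2,3}

Answer: BISIMILAR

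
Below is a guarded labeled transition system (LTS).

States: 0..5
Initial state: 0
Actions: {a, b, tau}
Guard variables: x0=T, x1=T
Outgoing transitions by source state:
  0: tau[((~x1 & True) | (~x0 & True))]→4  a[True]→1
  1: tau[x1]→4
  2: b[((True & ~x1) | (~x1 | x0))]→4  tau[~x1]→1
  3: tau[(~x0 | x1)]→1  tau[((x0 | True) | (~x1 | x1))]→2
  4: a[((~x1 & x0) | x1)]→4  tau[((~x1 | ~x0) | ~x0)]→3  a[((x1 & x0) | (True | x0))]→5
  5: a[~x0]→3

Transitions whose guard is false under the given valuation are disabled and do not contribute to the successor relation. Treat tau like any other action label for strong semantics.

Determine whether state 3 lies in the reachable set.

Answer: UNREACHABLE

Working:
After dropping false guards: 7 live edges.
L0 = {0}
L1 = {1}  cumulative {0,1}
L2 = {4}  cumulative {0,1,4}
L3 = {5}  cumulative {0,1,4,5}
Reach set: {0,1,4,5}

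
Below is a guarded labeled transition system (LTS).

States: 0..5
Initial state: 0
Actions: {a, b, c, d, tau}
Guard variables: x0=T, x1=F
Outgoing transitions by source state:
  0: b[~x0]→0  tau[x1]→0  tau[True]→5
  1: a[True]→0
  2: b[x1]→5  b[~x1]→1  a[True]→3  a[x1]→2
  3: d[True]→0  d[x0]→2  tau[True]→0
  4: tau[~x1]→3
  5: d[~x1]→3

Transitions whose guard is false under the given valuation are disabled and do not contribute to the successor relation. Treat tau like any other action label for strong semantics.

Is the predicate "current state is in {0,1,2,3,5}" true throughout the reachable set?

Allowed set {0,1,2,3,5}
Reach set: {0,1,2,3,5}
  0: safe
  1: safe
  2: safe
  3: safe
  5: safe

Answer: INVARIANT HOLDS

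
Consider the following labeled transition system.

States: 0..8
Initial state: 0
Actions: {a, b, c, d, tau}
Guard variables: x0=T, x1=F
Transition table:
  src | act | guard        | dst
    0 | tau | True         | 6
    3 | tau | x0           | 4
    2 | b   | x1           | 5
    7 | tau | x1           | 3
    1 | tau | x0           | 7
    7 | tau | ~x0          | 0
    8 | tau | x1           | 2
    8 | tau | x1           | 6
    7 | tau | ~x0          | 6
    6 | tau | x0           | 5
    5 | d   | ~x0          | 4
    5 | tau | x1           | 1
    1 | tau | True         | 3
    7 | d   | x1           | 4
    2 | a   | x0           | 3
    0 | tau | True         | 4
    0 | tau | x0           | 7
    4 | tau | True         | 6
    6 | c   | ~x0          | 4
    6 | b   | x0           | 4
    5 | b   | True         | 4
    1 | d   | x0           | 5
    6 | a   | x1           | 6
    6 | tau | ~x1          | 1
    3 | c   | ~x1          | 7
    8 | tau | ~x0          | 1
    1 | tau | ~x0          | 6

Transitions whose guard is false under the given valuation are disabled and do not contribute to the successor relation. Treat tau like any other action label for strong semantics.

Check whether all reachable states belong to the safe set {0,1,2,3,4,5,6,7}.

Inv-set: {0,1,2,3,4,5,6,7}
Reach set: {0,1,3,4,5,6,7}
  0: safe
  1: safe
  3: safe
  4: safe
  5: safe
  6: safe
  7: safe

Answer: INVARIANT HOLDS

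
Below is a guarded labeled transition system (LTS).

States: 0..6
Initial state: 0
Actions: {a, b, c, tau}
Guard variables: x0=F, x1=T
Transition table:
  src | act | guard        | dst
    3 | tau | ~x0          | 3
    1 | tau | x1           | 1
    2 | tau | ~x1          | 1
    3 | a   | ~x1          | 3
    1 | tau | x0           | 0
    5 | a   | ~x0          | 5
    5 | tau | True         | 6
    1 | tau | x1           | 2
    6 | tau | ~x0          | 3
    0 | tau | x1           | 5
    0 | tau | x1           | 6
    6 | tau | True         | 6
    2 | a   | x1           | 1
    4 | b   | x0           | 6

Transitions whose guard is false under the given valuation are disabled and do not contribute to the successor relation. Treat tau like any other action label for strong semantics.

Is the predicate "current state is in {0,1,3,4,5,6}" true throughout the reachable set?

Answer: INVARIANT HOLDS

Trace:
Safe = {0,1,3,4,5,6}
Reach set: {0,3,5,6}
  0: ok
  3: ok
  5: ok
  6: ok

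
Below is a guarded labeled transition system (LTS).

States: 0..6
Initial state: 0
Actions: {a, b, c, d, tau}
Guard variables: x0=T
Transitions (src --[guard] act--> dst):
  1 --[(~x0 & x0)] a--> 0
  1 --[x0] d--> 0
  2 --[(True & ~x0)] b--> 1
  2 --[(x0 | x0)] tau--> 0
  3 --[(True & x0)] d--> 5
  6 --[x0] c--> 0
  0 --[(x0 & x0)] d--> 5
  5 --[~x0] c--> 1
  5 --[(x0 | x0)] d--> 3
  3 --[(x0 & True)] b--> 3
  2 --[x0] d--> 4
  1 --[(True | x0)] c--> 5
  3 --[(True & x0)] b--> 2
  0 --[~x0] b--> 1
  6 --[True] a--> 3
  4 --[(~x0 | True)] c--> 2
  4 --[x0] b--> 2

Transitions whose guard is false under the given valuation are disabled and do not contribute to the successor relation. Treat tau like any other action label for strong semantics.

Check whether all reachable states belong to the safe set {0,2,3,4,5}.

Answer: INVARIANT HOLDS

Trace:
Allowed set {0,2,3,4,5}
R = {0,2,3,4,5}
  0: ok
  2: ok
  3: ok
  4: ok
  5: ok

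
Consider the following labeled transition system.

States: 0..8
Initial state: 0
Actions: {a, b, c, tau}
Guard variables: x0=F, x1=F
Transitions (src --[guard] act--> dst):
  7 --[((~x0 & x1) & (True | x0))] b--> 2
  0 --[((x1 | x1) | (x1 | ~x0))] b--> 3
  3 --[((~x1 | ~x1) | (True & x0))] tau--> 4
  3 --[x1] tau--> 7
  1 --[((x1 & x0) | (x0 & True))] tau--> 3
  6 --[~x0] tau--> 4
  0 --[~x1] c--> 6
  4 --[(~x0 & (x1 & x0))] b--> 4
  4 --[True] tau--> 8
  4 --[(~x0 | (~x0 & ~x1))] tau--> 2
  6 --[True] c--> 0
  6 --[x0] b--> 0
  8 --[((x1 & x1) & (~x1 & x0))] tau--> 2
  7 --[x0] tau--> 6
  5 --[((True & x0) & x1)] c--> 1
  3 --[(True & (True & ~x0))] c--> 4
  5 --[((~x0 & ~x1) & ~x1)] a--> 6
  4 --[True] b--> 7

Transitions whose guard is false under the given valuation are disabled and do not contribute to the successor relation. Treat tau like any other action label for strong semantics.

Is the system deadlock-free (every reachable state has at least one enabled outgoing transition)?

Answer: DEADLOCK at state 2

Trace:
R = {0,2,3,4,6,7,8}
  0: b→3  c→6  [2 out]
  2: ∅  [deadlock]
  3: c→4  tau→4  [2 out]
  4: b→7  tau→2  tau→8  [3 out]
  6: c→0  tau→4  [2 out]
  7: ∅  [deadlock]
  8: ∅  [deadlock]
trace reaching 2: b·tau·tau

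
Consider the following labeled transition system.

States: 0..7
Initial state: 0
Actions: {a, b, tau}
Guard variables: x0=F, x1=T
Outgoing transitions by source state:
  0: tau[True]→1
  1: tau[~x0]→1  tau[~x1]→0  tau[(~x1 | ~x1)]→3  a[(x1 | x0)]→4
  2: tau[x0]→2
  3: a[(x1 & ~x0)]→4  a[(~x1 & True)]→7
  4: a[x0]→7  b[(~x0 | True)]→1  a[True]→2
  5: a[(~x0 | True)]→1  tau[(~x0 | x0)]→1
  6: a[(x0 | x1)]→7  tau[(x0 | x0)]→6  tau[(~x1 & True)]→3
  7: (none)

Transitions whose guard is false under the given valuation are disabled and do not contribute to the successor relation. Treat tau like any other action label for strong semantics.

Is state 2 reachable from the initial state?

Guard filter leaves 9 enabled edge(s).
L0 = {0}
L1 = {1}  total {0,1}
L2 = {4}  total {0,1,4}
L3 = {2}  total {0,1,2,4}
Reach set: {0,1,2,4}
witness 2: tau·a·a

Answer: REACHABLE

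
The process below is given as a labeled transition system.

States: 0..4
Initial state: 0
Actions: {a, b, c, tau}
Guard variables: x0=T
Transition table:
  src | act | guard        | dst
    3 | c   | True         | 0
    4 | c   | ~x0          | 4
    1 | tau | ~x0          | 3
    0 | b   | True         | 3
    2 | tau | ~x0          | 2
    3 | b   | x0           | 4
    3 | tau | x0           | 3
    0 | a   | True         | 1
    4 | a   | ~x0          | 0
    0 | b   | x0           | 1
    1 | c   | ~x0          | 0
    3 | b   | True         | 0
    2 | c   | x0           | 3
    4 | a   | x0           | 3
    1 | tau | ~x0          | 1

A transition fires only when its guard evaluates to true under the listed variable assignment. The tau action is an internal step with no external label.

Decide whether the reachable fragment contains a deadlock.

R = {0,1,3,4}
  0: a→1  b→1  b→3  [3 exit(s)]
  1: ∅  [deadlock]
  3: b→0  b→4  c→0  tau→3  [4 exit(s)]
  4: a→3  [1 exit(s)]
trace reaching 1: b

Answer: DEADLOCK at state 1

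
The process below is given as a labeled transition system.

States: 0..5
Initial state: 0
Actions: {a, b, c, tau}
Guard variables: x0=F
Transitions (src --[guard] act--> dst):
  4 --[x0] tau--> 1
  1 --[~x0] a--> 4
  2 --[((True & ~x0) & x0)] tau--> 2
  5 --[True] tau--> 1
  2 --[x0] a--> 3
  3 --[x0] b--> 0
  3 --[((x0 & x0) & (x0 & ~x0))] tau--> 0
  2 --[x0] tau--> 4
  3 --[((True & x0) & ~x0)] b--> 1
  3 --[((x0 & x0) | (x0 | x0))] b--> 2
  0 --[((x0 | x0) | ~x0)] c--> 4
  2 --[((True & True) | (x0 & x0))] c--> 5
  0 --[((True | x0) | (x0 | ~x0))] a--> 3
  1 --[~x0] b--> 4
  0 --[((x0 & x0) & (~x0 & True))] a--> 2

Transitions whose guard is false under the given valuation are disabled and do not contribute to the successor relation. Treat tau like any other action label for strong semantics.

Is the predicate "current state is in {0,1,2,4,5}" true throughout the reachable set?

Inv-set: {0,1,2,4,5}
R = {0,3,4}
  0: ok
  3: ✗ unsafe
  4: ok
counterexample path to 3: a

Answer: INVARIANT VIOLATED at state 3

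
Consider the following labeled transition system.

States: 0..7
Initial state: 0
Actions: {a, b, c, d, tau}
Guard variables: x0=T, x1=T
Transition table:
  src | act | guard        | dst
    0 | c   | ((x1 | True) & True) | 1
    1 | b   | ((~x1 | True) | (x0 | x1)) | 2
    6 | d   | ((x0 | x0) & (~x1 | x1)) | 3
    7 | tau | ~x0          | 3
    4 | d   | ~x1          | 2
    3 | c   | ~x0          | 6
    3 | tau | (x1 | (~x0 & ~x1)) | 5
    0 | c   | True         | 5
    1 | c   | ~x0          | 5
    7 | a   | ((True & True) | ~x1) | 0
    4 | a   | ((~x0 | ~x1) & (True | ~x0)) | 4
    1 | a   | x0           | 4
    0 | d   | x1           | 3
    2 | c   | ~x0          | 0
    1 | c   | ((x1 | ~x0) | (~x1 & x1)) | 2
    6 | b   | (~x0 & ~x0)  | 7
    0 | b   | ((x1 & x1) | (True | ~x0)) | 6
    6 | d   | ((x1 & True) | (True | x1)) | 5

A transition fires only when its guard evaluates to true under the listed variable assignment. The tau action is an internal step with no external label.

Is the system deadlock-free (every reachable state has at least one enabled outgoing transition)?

Reachable = {0,1,2,3,4,5,6}
  0: b→6  c→1  c→5  d→3  [deg 4]
  1: a→4  b→2  c→2  [deg 3]
  2: ∅  [STUCK]
  3: tau→5  [deg 1]
  4: ∅  [STUCK]
  5: ∅  [STUCK]
  6: d→3  d→5  [deg 2]
witness 2: c·b

Answer: DEADLOCK at state 2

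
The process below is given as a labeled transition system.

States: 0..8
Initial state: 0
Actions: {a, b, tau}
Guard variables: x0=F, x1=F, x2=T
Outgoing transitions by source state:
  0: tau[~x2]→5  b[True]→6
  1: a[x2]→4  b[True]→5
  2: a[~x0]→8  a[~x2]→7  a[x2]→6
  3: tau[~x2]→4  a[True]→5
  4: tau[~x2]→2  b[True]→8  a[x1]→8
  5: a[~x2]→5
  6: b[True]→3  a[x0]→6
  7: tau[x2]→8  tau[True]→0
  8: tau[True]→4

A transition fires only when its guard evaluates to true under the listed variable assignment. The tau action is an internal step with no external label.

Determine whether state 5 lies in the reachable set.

11 transition(s) survive guard evaluation.
Layer 0: {0}
Layer 1: {6}  now seen {0,6}
Layer 2: {3}  now seen {0,3,6}
Layer 3: {5}  now seen {0,3,5,6}
Reach set: {0,3,5,6}
Path to 5: b·b·a

Answer: REACHABLE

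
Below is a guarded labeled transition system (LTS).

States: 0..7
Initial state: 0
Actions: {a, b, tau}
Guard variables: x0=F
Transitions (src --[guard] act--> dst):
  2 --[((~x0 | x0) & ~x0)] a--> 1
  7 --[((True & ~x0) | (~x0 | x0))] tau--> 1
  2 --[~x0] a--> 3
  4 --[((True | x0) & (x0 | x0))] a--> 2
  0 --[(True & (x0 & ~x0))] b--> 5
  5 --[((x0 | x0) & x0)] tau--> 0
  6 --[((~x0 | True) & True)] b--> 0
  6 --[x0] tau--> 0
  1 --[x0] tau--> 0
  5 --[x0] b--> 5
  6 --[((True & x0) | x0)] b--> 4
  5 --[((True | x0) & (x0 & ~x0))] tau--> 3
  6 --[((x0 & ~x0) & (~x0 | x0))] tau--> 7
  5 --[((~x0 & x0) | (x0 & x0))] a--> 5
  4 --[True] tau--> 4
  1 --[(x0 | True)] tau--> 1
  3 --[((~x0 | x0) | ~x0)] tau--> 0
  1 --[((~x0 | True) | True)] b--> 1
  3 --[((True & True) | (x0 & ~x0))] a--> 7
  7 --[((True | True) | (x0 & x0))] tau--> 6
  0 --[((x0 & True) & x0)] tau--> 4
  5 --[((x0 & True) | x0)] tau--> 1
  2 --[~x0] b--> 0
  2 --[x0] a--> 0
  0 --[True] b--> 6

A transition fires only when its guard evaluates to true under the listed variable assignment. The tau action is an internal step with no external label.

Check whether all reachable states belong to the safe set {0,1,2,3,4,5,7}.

Inv-set: {0,1,2,3,4,5,7}
R = {0,6}
  0: ok
  6: outside
reach 6 via b — violates

Answer: INVARIANT VIOLATED at state 6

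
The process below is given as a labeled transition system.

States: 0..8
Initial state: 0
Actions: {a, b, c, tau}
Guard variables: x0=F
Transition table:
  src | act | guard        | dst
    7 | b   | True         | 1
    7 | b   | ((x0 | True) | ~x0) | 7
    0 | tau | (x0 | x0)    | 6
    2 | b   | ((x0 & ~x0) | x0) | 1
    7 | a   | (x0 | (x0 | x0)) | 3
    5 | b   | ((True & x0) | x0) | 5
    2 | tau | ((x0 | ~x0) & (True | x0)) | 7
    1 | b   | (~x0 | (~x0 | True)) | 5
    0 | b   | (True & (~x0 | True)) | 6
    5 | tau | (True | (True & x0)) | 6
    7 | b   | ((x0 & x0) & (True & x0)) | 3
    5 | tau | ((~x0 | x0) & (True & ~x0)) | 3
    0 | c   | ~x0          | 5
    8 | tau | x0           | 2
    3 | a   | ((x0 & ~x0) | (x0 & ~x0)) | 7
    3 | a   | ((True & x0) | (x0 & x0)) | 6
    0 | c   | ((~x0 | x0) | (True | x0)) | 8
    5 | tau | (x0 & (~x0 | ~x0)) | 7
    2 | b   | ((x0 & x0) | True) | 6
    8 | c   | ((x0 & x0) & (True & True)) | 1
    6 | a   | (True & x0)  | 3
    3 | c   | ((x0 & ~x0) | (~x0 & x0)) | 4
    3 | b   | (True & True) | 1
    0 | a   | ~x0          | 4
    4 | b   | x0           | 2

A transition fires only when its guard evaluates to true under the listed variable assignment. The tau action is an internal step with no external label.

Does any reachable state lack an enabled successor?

Answer: DEADLOCK at state 4

Trace:
Reach set: {0,1,3,4,5,6,8}
  0: a→4  b→6  c→5  c→8  [4 out]
  1: b→5  [1 out]
  3: b→1  [1 out]
  4: ∅  [no exit]
  5: tau→3  tau→6  [2 out]
  6: ∅  [no exit]
  8: ∅  [no exit]
trace reaching 4: a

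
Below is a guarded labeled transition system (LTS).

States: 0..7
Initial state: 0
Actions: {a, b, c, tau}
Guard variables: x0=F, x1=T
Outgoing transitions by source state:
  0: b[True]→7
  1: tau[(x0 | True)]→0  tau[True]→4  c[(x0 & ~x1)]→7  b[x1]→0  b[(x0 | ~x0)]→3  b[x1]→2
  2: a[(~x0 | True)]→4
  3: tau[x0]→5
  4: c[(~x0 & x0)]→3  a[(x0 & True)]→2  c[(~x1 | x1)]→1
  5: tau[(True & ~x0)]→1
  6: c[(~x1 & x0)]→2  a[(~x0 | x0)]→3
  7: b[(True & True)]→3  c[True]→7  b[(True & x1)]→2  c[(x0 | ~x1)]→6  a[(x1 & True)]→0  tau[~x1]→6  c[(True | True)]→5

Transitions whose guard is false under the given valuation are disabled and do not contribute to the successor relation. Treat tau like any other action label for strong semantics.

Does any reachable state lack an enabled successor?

Answer: DEADLOCK at state 3

Trace:
Reach set: {0,1,2,3,4,5,7}
  0: b→7  [1 out]
  1: b→0  b→2  b→3  tau→0  tau→4  [5 out]
  2: a→4  [1 out]
  3: ∅  [no exit]
  4: c→1  [1 out]
  5: tau→1  [1 out]
  7: a→0  b→2  b→3  c→5  c→7  [5 out]
witness 3: b·b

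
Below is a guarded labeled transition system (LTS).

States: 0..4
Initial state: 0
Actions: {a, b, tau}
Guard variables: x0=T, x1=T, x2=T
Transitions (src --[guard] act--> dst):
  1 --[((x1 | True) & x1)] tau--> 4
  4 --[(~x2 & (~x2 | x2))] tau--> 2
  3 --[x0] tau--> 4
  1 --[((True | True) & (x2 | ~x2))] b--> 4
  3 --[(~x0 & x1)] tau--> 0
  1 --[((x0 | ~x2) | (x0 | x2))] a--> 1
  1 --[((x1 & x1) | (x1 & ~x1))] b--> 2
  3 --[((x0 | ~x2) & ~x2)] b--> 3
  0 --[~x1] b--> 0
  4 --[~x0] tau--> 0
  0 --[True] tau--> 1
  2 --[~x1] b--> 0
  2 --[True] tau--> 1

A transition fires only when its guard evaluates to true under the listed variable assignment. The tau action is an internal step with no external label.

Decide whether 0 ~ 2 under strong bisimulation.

Refine partition for ~:
  round 0: {{0,1,2,3,4}}
  round 1: {{0,2,3},{1},{4}}
  round 2: {{0,2},{1},{3},{4}}
stable after 3 split(s): 4 block(s)
0∈{0,2}, 2∈{0,2}

Answer: BISIMILAR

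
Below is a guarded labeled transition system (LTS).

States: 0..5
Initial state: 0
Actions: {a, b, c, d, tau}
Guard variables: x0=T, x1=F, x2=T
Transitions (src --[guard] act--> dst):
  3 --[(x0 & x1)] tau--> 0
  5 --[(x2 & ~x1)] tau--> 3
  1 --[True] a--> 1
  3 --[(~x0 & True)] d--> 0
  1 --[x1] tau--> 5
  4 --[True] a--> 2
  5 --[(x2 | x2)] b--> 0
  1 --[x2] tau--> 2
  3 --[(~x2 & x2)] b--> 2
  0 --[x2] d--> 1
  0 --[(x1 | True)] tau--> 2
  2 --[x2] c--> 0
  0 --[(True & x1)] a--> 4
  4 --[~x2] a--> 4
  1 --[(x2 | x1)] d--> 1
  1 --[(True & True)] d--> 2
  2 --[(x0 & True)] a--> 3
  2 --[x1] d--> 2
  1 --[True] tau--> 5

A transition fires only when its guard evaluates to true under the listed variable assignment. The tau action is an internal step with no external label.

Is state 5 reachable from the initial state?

Answer: REACHABLE

Trace:
12 transition(s) survive guard evaluation.
depth 0: {0}
depth 1: {1,2}  total {0,1,2}
depth 2: {3,5}  total {0,1,2,3,5}
Reachable = {0,1,2,3,5}
witness 5: d·tau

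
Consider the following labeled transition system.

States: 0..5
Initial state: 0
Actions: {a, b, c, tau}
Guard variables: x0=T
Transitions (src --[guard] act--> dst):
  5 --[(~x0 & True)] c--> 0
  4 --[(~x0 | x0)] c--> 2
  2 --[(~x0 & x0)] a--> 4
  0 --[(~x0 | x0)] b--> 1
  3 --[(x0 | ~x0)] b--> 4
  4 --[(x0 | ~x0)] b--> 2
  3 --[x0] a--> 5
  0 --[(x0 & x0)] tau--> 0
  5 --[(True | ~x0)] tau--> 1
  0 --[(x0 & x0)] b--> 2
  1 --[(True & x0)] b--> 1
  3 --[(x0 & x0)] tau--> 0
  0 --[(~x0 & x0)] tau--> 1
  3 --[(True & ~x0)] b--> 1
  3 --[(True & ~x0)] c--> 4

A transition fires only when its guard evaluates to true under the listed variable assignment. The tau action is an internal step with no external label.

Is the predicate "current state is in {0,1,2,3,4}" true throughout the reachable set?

Inv-set: {0,1,2,3,4}
R = {0,1,2}
  0: ok
  1: ok
  2: ok

Answer: INVARIANT HOLDS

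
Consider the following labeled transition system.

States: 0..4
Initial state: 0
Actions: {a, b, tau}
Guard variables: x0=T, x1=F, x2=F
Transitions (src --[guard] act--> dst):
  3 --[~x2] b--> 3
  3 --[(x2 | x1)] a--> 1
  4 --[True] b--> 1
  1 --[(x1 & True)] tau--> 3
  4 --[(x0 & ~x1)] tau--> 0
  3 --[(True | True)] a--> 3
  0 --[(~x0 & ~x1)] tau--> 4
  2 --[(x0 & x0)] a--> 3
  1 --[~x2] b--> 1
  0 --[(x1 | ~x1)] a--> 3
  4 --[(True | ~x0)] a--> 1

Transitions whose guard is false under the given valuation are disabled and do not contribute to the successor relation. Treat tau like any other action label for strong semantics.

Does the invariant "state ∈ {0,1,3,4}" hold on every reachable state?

Safe = {0,1,3,4}
R = {0,3}
  0: ok
  3: ok

Answer: INVARIANT HOLDS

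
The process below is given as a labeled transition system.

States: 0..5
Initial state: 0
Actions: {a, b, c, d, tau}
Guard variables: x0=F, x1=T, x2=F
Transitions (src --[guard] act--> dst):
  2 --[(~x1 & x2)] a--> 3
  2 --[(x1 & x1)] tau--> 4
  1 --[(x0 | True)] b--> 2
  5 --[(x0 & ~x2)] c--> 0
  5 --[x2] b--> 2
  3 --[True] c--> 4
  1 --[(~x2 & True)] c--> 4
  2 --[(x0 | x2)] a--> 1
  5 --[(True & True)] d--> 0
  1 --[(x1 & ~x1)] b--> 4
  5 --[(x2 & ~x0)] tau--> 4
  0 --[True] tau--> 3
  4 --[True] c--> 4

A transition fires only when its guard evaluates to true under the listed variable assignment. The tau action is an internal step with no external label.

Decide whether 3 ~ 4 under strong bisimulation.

Compute ~ classes (split until stable):
  π0 = {{0,1,2,3,4,5}}
  π1 = {{0,2},{1},{3,4},{5}}
Fixed point at round 2; 4 class(es).
class of 3: {3,4}; class of 4: {3,4}

Answer: BISIMILAR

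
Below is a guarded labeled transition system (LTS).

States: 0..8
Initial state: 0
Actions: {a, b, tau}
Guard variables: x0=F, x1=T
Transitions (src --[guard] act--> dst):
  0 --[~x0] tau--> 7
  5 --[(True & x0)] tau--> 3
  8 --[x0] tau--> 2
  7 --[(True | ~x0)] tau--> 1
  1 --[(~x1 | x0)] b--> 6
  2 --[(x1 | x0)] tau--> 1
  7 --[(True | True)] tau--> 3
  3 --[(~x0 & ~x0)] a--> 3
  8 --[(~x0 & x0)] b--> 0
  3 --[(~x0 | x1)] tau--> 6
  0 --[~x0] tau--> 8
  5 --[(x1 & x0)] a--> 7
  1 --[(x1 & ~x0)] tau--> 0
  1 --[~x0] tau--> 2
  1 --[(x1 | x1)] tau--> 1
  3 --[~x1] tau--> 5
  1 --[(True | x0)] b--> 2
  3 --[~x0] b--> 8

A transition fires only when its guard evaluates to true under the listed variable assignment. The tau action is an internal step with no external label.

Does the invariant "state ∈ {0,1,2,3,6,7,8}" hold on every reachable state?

Answer: INVARIANT HOLDS

Working:
Safe = {0,1,2,3,6,7,8}
Reach set: {0,1,2,3,6,7,8}
  0: safe
  1: safe
  2: safe
  3: safe
  6: safe
  7: safe
  8: safe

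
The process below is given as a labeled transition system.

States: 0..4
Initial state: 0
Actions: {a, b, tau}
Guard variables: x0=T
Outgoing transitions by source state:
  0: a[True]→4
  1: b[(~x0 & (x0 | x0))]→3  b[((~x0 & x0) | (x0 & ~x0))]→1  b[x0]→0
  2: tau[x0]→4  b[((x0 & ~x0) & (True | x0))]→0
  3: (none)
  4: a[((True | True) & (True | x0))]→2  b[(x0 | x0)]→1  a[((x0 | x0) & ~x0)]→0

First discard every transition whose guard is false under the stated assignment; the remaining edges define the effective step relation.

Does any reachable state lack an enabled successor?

Answer: DEADLOCK-FREE

Trace:
R = {0,1,2,4}
  0: a→4  [deg 1]
  1: b→0  [deg 1]
  2: tau→4  [deg 1]
  4: a→2  b→1  [deg 2]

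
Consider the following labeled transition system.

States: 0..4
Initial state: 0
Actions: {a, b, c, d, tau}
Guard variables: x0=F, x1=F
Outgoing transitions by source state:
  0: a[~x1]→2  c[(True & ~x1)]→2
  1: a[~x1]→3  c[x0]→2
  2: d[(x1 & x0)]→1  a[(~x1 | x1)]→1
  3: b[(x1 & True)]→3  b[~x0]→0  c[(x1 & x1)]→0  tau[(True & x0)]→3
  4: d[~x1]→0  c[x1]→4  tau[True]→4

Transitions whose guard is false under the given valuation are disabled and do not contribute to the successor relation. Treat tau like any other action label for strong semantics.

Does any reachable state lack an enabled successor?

R = {0,1,2,3}
  0: a→2  c→2  [deg 2]
  1: a→3  [deg 1]
  2: a→1  [deg 1]
  3: b→0  [deg 1]

Answer: DEADLOCK-FREE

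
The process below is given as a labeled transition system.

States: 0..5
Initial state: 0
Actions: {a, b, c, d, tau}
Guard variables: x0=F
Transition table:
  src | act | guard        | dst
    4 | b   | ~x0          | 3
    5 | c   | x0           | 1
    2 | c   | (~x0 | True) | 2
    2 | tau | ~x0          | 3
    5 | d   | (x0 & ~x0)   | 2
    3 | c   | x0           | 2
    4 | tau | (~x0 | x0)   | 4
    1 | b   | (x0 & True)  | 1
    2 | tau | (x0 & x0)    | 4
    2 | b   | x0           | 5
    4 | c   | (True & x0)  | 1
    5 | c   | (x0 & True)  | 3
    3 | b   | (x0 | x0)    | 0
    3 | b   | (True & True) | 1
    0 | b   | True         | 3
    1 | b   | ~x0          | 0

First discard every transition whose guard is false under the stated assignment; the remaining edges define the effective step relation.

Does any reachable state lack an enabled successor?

Reach set: {0,1,3}
  0: b→3  [deg 1]
  1: b→0  [deg 1]
  3: b→1  [deg 1]

Answer: DEADLOCK-FREE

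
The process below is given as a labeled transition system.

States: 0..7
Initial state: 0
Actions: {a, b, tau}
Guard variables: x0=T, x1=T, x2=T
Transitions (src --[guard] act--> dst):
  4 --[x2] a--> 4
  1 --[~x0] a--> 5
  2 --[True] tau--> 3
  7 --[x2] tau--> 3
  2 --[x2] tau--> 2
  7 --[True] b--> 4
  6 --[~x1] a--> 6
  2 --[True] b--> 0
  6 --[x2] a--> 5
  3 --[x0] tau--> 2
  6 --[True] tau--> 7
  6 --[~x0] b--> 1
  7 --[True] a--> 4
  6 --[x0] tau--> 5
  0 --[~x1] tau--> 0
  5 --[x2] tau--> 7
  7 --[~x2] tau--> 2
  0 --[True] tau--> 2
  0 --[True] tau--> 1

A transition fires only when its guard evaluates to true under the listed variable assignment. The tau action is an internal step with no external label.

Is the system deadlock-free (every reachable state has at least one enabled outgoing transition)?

Answer: DEADLOCK at state 1

Analysis:
R = {0,1,2,3}
  0: tau→1  tau→2  [deg 2]
  1: ∅  [no exit]
  2: b→0  tau→2  tau→3  [deg 3]
  3: tau→2  [deg 1]
Path to 1: tau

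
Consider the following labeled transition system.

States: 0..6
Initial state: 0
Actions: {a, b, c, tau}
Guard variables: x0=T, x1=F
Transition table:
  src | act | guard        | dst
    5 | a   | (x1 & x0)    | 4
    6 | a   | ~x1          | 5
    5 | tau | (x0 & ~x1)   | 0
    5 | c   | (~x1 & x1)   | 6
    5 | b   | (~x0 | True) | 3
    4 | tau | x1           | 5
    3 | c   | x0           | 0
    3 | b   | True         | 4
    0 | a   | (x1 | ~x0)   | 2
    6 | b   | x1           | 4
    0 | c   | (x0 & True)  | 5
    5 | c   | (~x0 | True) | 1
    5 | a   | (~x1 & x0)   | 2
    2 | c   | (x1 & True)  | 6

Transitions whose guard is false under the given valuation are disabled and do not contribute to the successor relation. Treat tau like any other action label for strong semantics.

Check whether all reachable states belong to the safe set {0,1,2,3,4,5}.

Answer: INVARIANT HOLDS

Analysis:
Safe = {0,1,2,3,4,5}
Reachable = {0,1,2,3,4,5}
  0: ok
  1: ok
  2: ok
  3: ok
  4: ok
  5: ok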